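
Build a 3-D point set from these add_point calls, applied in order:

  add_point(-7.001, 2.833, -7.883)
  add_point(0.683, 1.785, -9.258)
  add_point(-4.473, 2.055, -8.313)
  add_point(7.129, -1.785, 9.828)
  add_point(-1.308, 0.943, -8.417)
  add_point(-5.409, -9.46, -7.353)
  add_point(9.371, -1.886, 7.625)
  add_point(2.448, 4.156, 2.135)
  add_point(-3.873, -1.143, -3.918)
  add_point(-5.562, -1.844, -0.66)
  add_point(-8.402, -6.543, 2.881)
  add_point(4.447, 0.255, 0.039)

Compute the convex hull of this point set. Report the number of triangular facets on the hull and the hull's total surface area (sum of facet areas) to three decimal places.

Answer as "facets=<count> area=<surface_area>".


facets=12 area=659.451

8 of the 12 inputs are extreme points: [0, 1, 2, 3, 5, 6, 7, 10].

Facet areas (half cross-product norm):
  f1: (p0, p7, p10) → 90.3068
  f2: (p0, p5, p10) → 66.2795
  f3: (p3, p7, p10) → 81.7720
  f4: (p3, p7, p6) → 16.7095
  f5: (p3, p5, p10) → 95.7327
  f6: (p3, p5, p6) → 35.1643
  f7: (p1, p7, p6) → 55.2712
  f8: (p1, p0, p7) → 46.2947
  f9: (p1, p5, p6) → 124.6070
  f10: (p2, p0, p5) → 15.2224
  f11: (p2, p1, p5) → 30.3960
  f12: (p2, p1, p0) → 1.6951
Σ area = 659.451

Check V−E+F: 8 − 18 + 12 = 2.


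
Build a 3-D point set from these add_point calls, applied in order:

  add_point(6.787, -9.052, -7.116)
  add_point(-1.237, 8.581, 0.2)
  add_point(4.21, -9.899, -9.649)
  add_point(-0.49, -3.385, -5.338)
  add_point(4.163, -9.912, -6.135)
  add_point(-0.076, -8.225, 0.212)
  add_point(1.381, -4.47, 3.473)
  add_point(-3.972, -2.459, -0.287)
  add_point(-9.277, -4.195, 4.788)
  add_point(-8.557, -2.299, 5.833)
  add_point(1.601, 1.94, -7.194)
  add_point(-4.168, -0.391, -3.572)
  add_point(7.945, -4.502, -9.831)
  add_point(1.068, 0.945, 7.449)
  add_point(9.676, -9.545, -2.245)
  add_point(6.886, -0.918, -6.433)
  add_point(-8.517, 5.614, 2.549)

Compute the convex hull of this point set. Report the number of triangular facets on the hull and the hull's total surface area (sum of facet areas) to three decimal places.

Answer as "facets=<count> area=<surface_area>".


Points on the hull: [0, 1, 2, 4, 5, 6, 8, 9, 10, 11, 12, 13, 14, 15, 16] (15 of 17).

Triangle areas on the boundary:
  f1: (p15, p12, p14) → 23.2327
  f2: (p15, p13, p14) → 74.6287
  f3: (p15, p13, p1) → 73.1339
  f4: (p6, p13, p8) → 35.7709
  f5: (p6, p13, p14) → 27.2332
  f6: (p9, p13, p8) → 9.1167
  f7: (p5, p2, p8) → 39.0206
  f8: (p5, p6, p8) → 27.3635
  f9: (p5, p6, p14) → 26.2751
  f10: (p0, p12, p14) → 14.1740
  f11: (p0, p2, p14) → 4.1865
  f12: (p0, p2, p12) → 10.0644
  f13: (p4, p2, p14) → 9.8007
  f14: (p4, p5, p14) → 26.3915
  f15: (p4, p5, p2) → 7.8936
  f16: (p16, p9, p8) → 7.8663
  f17: (p16, p13, p1) → 42.7080
  f18: (p16, p9, p13) → 42.8184
  f19: (p10, p2, p12) → 30.4619
  f20: (p10, p15, p1) → 27.9037
  f21: (p10, p15, p12) → 13.7850
  f22: (p10, p16, p1) → 41.3999
  f23: (p11, p10, p2) → 44.4888
  f24: (p11, p2, p8) → 68.0433
  f25: (p11, p10, p16) → 30.3528
  f26: (p11, p16, p8) → 43.7495
Σ area = 801.864

Euler characteristic 15−39+26 = 2 ✓

facets=26 area=801.864


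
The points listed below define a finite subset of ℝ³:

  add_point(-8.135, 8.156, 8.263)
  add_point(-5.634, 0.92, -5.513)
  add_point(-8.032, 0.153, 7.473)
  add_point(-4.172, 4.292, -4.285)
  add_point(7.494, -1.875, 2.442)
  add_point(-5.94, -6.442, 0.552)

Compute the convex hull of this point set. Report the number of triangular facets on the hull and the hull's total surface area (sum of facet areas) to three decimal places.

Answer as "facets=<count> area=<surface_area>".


Points on the hull: [0, 1, 2, 3, 4, 5] (6 of 6).

Triangle areas on the boundary:
  f1: (p1, p5, p4) → 67.0293
  f2: (p2, p4, p0) → 65.2304
  f3: (p2, p5, p4) → 69.6343
  f4: (p2, p1, p0) → 53.1478
  f5: (p2, p1, p5) → 46.6027
  f6: (p3, p4, p0) → 101.3125
  f7: (p3, p1, p0) → 24.0392
  f8: (p3, p1, p4) → 28.6082
Σ area = 455.604

Euler: V−E+F = 6−12+8 = 2.

facets=8 area=455.604


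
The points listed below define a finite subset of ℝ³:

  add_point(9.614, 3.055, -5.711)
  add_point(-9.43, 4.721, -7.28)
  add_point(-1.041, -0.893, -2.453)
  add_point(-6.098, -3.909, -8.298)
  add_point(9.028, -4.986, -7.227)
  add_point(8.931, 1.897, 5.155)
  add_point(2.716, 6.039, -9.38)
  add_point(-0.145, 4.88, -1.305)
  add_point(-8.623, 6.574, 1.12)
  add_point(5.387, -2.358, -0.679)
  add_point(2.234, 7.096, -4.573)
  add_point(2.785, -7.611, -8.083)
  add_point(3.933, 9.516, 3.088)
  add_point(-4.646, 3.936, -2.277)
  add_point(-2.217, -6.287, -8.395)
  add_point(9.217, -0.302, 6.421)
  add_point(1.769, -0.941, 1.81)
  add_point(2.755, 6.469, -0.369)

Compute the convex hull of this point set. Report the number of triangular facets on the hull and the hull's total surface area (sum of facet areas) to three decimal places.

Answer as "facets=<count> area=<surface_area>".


facets=20 area=883.821

12 of the 18 inputs are extreme points: [0, 1, 3, 4, 5, 6, 8, 11, 12, 14, 15, 16].

Per-facet area ½‖(b−a)×(c−a)‖:
  f1: (p6, p12, p1) → 80.5101
  f2: (p6, p12, p0) → 49.7680
  f3: (p3, p6, p1) → 55.5312
  f4: (p8, p12, p1) → 54.0180
  f5: (p8, p12, p15) → 72.6440
  f6: (p8, p3, p1) → 38.6905
  f7: (p5, p15, p0) → 11.4255
  f8: (p5, p12, p0) → 49.2159
  f9: (p5, p12, p15) → 5.8430
  f10: (p4, p6, p0) → 33.5425
  f11: (p4, p6, p11) → 43.5463
  f12: (p4, p15, p0) → 51.4696
  f13: (p4, p15, p11) → 47.6206
  f14: (p16, p8, p15) → 41.7785
  f15: (p16, p8, p3) → 77.6241
  f16: (p14, p6, p11) → 34.2695
  f17: (p14, p3, p6) → 29.8832
  f18: (p14, p16, p3) → 27.7355
  f19: (p14, p15, p11) → 43.2133
  f20: (p14, p16, p15) → 35.4917
Σ area = 883.821

Check V−E+F: 12 − 30 + 20 = 2.


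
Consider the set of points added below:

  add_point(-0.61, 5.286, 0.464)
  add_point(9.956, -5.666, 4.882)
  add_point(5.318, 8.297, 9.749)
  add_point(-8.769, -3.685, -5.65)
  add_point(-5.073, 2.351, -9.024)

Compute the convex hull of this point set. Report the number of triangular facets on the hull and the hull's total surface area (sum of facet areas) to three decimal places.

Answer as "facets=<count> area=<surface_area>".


facets=6 area=499.566

Hull vertices (5/5): indices [0, 1, 2, 3, 4].

Facet areas (half cross-product norm):
  f1: (p2, p1, p3) → 164.1566
  f2: (p4, p1, p3) → 83.8818
  f3: (p4, p2, p1) → 160.5740
  f4: (p0, p2, p3) → 40.5901
  f5: (p0, p4, p3) → 42.6721
  f6: (p0, p4, p2) → 7.6915
Σ area = 499.566

Euler: V−E+F = 5−9+6 = 2.


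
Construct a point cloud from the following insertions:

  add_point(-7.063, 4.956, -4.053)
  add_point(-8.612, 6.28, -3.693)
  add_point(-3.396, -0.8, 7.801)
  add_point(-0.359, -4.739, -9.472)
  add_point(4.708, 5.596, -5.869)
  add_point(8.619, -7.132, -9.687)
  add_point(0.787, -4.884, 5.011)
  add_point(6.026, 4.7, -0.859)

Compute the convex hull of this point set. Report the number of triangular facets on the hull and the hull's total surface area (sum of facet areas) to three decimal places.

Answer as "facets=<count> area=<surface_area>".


facets=10 area=639.923

7 of the 8 inputs are extreme points: [1, 2, 3, 4, 5, 6, 7].

Facet areas (half cross-product norm):
  f1: (p7, p2, p1) → 90.3550
  f2: (p3, p2, p1) → 104.5295
  f3: (p4, p7, p1) → 35.3375
  f4: (p4, p7, p5) → 36.3897
  f5: (p4, p3, p1) → 77.1382
  f6: (p4, p3, p5) → 55.1492
  f7: (p6, p3, p5) → 67.4109
  f8: (p6, p3, p2) → 43.6779
  f9: (p6, p7, p5) → 89.7758
  f10: (p6, p7, p2) → 40.1591
Σ area = 639.923

Euler characteristic 7−15+10 = 2 ✓


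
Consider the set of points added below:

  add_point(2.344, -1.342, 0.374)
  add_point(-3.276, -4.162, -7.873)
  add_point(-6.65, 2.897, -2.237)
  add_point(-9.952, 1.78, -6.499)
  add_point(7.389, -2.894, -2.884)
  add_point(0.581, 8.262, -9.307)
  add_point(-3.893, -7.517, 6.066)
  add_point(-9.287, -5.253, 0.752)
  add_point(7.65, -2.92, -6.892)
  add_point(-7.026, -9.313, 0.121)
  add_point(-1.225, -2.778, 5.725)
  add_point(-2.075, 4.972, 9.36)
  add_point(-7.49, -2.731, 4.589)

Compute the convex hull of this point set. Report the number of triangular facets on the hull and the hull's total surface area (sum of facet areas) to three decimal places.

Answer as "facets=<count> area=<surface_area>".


facets=18 area=827.738

11 of the 13 inputs are extreme points: [1, 3, 4, 5, 6, 7, 8, 9, 10, 11, 12].

Area of each hull facet:
  f1: (p5, p11, p3) → 110.2006
  f2: (p1, p9, p3) → 46.1384
  f3: (p1, p9, p8) → 52.8540
  f4: (p1, p5, p3) → 54.4971
  f5: (p1, p5, p8) → 66.5630
  f6: (p12, p11, p3) → 62.5498
  f7: (p6, p12, p11) → 32.1322
  f8: (p7, p9, p3) → 20.0290
  f9: (p7, p12, p3) → 24.3122
  f10: (p7, p6, p9) → 16.1901
  f11: (p7, p6, p12) → 15.2027
  f12: (p4, p5, p8) → 26.7421
  f13: (p4, p5, p11) → 120.9313
  f14: (p4, p9, p8) → 31.2974
  f15: (p4, p6, p9) → 52.3855
  f16: (p10, p6, p11) → 16.5351
  f17: (p10, p4, p11) → 48.5147
  f18: (p10, p4, p6) → 30.6625
Σ area = 827.738

Check V−E+F: 11 − 27 + 18 = 2.


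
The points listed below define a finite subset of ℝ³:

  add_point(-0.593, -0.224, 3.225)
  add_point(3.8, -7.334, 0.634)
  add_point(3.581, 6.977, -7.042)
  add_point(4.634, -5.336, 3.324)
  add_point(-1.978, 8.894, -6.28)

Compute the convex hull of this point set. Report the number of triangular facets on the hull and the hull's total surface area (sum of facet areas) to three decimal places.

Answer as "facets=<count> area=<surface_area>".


Points on the hull: [0, 1, 2, 3, 4] (5 of 5).

Triangle areas on the boundary:
  f1: (p1, p2, p4) → 46.7809
  f2: (p1, p2, p3) → 27.7709
  f3: (p0, p2, p4) → 38.2265
  f4: (p0, p2, p3) → 47.6528
  f5: (p0, p1, p4) → 53.1202
  f6: (p0, p1, p3) → 12.3112
Σ area = 225.862

Euler: V−E+F = 5−9+6 = 2.

facets=6 area=225.862


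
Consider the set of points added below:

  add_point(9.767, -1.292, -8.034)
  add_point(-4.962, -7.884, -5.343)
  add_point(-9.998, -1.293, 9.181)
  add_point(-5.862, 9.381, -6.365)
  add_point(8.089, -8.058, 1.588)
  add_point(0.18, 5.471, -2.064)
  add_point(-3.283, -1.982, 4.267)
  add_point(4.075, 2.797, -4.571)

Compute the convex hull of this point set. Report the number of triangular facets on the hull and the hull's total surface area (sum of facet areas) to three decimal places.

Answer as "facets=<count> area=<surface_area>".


facets=10 area=798.539

7 of the 8 inputs are extreme points: [0, 1, 2, 3, 4, 5, 7].

Facet areas (half cross-product norm):
  f1: (p1, p3, p2) → 135.2755
  f2: (p1, p3, p0) → 131.9114
  f3: (p1, p4, p2) → 122.4280
  f4: (p1, p4, p0) → 84.7345
  f5: (p5, p3, p2) → 69.2980
  f6: (p5, p4, p2) → 131.0506
  f7: (p5, p4, p0) → 76.9631
  f8: (p7, p3, p0) → 26.9693
  f9: (p7, p5, p0) → 0.7231
  f10: (p7, p5, p3) → 19.1851
Σ area = 798.539

Euler: V−E+F = 7−15+10 = 2.


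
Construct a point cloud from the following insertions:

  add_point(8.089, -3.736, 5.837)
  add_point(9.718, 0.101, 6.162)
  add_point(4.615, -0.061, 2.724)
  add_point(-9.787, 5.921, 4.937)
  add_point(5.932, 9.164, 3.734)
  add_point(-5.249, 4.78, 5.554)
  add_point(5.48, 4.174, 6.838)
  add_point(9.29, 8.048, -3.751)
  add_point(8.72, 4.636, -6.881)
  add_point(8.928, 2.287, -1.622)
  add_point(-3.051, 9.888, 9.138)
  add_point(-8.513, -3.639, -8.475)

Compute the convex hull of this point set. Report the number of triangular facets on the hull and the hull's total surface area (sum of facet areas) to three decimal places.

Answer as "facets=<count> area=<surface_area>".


Extreme-point indices: [0, 1, 3, 4, 6, 7, 8, 9, 10, 11] — 10 of 12 on the boundary.

Triangle areas on the boundary:
  f1: (p0, p11, p3) → 159.8922
  f2: (p7, p11, p3) → 163.2721
  f3: (p8, p7, p1) → 29.5797
  f4: (p8, p0, p11) → 143.0696
  f5: (p8, p7, p11) → 39.2296
  f6: (p10, p0, p1) → 33.0368
  f7: (p10, p7, p3) → 78.8599
  f8: (p10, p0, p3) → 79.3728
  f9: (p9, p0, p1) → 16.8285
  f10: (p9, p8, p1) → 3.6904
  f11: (p9, p8, p0) → 7.8468
  f12: (p4, p7, p1) → 41.8189
  f13: (p4, p10, p7) → 24.8394
  f14: (p6, p10, p1) → 6.2660
  f15: (p6, p4, p1) → 15.4117
  f16: (p6, p4, p10) → 29.7463
Σ area = 872.761

Euler characteristic 10−24+16 = 2 ✓

facets=16 area=872.761


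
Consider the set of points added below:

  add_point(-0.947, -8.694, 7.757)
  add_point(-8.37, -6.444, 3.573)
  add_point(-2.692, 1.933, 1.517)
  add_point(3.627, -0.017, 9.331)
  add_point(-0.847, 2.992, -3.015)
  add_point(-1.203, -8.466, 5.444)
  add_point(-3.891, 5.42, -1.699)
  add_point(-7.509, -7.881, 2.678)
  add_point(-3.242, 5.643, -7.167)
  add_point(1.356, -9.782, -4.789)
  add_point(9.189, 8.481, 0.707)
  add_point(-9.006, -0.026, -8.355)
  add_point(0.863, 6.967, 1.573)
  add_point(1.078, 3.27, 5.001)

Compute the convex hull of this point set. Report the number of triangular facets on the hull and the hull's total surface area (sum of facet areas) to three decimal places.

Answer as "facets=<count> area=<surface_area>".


Points on the hull: [0, 1, 3, 6, 7, 8, 9, 10, 11, 12, 13] (11 of 14).

Per-facet area ½‖(b−a)×(c−a)‖:
  f1: (p3, p9, p10) → 114.6226
  f2: (p8, p9, p11) → 59.7892
  f3: (p8, p9, p10) → 120.8539
  f4: (p0, p3, p9) → 62.9011
  f5: (p0, p1, p3) → 42.4956
  f6: (p12, p3, p10) → 45.8398
  f7: (p12, p8, p10) → 38.9078
  f8: (p7, p0, p9) → 47.7376
  f9: (p7, p0, p1) → 7.8359
  f10: (p7, p9, p11) → 75.2979
  f11: (p7, p1, p11) → 12.8692
  f12: (p13, p1, p3) → 40.8981
  f13: (p13, p12, p3) → 6.3128
  f14: (p6, p1, p11) → 63.5127
  f15: (p6, p8, p11) → 22.5037
  f16: (p6, p12, p8) → 14.7909
  f17: (p6, p13, p1) → 55.9186
  f18: (p6, p13, p12) → 14.7190
Σ area = 847.806

Euler: V−E+F = 11−27+18 = 2.

facets=18 area=847.806


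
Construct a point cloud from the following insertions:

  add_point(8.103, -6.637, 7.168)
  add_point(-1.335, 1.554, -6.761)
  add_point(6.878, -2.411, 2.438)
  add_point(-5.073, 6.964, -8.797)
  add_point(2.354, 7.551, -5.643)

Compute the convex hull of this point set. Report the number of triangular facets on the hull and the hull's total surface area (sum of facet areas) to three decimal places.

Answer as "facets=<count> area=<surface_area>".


Hull vertices (5/5): indices [0, 1, 2, 3, 4].

Facet areas (half cross-product norm):
  f1: (p4, p0, p3) → 71.5711
  f2: (p1, p0, p3) → 35.1435
  f3: (p1, p4, p3) → 23.1303
  f4: (p2, p4, p0) → 9.3310
  f5: (p2, p1, p0) → 22.6743
  f6: (p2, p1, p4) → 45.4023
Σ area = 207.253

Check V−E+F: 5 − 9 + 6 = 2.

facets=6 area=207.253


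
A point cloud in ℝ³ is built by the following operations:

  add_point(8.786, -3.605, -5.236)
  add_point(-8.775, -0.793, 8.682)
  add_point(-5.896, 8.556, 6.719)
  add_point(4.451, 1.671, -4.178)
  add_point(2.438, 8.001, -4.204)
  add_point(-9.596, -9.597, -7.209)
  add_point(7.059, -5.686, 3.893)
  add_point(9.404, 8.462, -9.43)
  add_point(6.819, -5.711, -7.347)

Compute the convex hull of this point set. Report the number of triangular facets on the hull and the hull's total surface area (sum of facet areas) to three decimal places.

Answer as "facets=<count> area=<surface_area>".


8 of the 9 inputs are extreme points: [0, 1, 2, 4, 5, 6, 7, 8].

Area of each hull facet:
  f1: (p1, p2, p5) → 86.6901
  f2: (p6, p1, p5) → 147.5989
  f3: (p6, p2, p7) → 178.3776
  f4: (p6, p1, p2) → 85.9339
  f5: (p4, p7, p5) → 85.7894
  f6: (p4, p2, p5) → 145.1844
  f7: (p4, p2, p7) → 17.1828
  f8: (p8, p7, p5) → 112.6225
  f9: (p8, p6, p5) → 94.8190
  f10: (p0, p6, p7) → 51.6559
  f11: (p0, p8, p7) → 21.0445
  f12: (p0, p8, p6) → 16.0056
Σ area = 1042.905

Euler characteristic 8−18+12 = 2 ✓

facets=12 area=1042.905


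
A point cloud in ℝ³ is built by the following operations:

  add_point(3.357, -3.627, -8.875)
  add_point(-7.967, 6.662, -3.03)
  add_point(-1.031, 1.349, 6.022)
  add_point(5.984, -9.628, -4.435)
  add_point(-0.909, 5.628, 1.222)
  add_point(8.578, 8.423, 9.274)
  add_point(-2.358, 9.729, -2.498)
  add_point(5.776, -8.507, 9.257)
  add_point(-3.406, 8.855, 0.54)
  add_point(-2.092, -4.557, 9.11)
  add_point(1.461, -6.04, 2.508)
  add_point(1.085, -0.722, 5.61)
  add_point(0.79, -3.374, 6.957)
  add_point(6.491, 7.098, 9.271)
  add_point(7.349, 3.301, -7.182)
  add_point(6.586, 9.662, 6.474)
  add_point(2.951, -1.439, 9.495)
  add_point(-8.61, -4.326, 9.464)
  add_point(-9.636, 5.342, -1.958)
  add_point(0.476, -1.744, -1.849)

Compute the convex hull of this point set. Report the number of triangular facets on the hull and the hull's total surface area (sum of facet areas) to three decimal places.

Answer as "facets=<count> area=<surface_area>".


Hull vertices (13/20): indices [0, 1, 3, 5, 6, 7, 8, 13, 14, 15, 16, 17, 18].

Area of each hull facet:
  f1: (p14, p3, p5) → 114.2350
  f2: (p17, p16, p5) → 48.9060
  f3: (p0, p14, p3) → 30.1158
  f4: (p0, p17, p18) → 128.8427
  f5: (p0, p17, p3) → 82.3500
  f6: (p13, p17, p5) → 1.9350
  f7: (p7, p17, p3) → 102.7921
  f8: (p7, p17, p16) → 44.9575
  f9: (p7, p3, p5) → 117.5176
  f10: (p7, p16, p5) → 33.8742
  f11: (p8, p13, p5) → 13.6609
  f12: (p8, p17, p18) → 56.8152
  f13: (p8, p13, p17) → 108.6957
  f14: (p15, p14, p5) → 23.4760
  f15: (p15, p6, p14) → 76.2077
  f16: (p15, p8, p5) → 11.7164
  f17: (p15, p8, p6) → 19.0935
  f18: (p1, p6, p14) → 36.8821
  f19: (p1, p0, p14) → 64.4703
  f20: (p1, p0, p18) → 18.6330
  f21: (p1, p8, p18) → 6.5790
  f22: (p1, p8, p6) → 10.1023
Σ area = 1151.858

Euler characteristic 13−33+22 = 2 ✓

facets=22 area=1151.858


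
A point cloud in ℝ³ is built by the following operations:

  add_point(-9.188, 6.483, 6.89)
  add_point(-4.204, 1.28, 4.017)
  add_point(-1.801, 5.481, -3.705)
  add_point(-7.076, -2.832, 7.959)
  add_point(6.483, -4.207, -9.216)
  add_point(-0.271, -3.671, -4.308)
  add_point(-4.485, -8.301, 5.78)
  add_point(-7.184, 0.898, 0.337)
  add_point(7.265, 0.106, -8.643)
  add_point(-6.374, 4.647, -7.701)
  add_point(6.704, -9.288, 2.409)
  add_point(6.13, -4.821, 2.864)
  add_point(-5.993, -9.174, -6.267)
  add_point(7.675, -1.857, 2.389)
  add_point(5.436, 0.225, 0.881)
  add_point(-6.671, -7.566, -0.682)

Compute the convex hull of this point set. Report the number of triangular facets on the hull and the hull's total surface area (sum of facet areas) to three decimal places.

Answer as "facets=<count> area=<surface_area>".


facets=22 area=945.156

Hull vertices (13/16): indices [0, 2, 3, 4, 6, 8, 9, 10, 11, 12, 13, 14, 15].

Per-facet area ½‖(b−a)×(c−a)‖:
  f1: (p3, p13, p0) → 75.4874
  f2: (p15, p6, p3) → 21.9560
  f3: (p15, p6, p12) → 11.1182
  f4: (p15, p3, p0) → 43.8944
  f5: (p15, p12, p0) → 33.5549
  f6: (p10, p12, p4) → 82.4790
  f7: (p10, p6, p12) → 70.3072
  f8: (p10, p8, p13) → 41.3931
  f9: (p10, p8, p4) → 27.0136
  f10: (p10, p6, p3) → 31.4171
  f11: (p14, p8, p13) → 15.7547
  f12: (p14, p8, p2) → 46.4076
  f13: (p14, p13, p0) → 22.4309
  f14: (p14, p2, p0) → 64.9093
  f15: (p9, p8, p2) → 34.6155
  f16: (p9, p12, p4) → 89.2769
  f17: (p9, p8, p4) → 31.4883
  f18: (p9, p12, p0) → 104.0279
  f19: (p9, p2, p0) → 39.4271
  f20: (p11, p3, p13) → 22.5953
  f21: (p11, p10, p13) → 4.6432
  f22: (p11, p10, p3) → 30.9584
Σ area = 945.156

Euler: V−E+F = 13−33+22 = 2.


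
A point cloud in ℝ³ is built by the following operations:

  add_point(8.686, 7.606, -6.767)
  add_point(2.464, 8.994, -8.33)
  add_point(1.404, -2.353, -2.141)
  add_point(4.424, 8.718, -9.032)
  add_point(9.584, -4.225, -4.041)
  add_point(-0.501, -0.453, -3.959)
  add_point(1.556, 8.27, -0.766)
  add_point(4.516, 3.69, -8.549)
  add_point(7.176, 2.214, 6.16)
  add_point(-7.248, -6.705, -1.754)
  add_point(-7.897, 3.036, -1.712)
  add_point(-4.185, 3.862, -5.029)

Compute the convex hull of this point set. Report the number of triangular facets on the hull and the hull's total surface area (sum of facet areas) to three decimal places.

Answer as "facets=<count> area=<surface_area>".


Extreme-point indices: [0, 1, 3, 4, 6, 7, 8, 9, 10, 11] — 10 of 12 on the boundary.

Triangle areas on the boundary:
  f1: (p9, p8, p10) → 82.6435
  f2: (p9, p8, p4) → 102.8345
  f3: (p6, p8, p10) → 56.7699
  f4: (p0, p8, p4) → 70.4865
  f5: (p0, p6, p3) → 21.4120
  f6: (p0, p6, p8) → 50.3468
  f7: (p11, p9, p10) → 24.4782
  f8: (p7, p9, p4) → 85.0803
  f9: (p7, p0, p4) → 31.2141
  f10: (p7, p0, p3) → 12.0002
  f11: (p7, p11, p9) → 50.7205
  f12: (p1, p6, p10) → 41.4205
  f13: (p1, p6, p3) → 7.2599
  f14: (p1, p11, p10) → 11.0030
  f15: (p1, p7, p3) → 5.2692
  f16: (p1, p7, p11) → 24.8637
Σ area = 677.803

Euler: V−E+F = 10−24+16 = 2.

facets=16 area=677.803


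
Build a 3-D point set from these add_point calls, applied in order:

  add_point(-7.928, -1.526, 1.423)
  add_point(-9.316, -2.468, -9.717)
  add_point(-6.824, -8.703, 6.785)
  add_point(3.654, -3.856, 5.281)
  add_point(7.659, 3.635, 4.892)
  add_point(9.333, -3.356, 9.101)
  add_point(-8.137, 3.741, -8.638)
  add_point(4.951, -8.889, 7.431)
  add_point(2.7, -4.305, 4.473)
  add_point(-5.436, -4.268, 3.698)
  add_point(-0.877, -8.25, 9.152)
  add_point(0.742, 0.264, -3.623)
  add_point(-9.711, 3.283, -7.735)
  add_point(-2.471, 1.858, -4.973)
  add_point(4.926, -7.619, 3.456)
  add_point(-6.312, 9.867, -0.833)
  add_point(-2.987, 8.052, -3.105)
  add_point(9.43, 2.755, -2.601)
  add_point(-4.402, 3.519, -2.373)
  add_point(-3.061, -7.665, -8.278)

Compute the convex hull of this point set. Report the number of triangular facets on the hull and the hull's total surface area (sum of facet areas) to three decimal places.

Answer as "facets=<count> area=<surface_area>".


Extreme-point indices: [0, 1, 2, 4, 5, 6, 7, 10, 12, 14, 15, 16, 17, 19] — 14 of 20 on the boundary.

Area of each hull facet:
  f1: (p16, p15, p17) → 16.4711
  f2: (p2, p19, p7) → 90.1370
  f3: (p6, p19, p17) → 104.2249
  f4: (p6, p16, p17) → 54.5239
  f5: (p6, p15, p12) → 9.4156
  f6: (p6, p16, p15) → 19.1491
  f7: (p14, p19, p17) → 89.3920
  f8: (p14, p19, p7) → 18.1651
  f9: (p14, p5, p17) → 51.3319
  f10: (p14, p5, p7) → 15.1327
  f11: (p0, p15, p12) → 49.7067
  f12: (p0, p2, p12) → 20.3203
  f13: (p0, p2, p15) → 26.0996
  f14: (p4, p15, p17) → 62.9732
  f15: (p4, p5, p17) → 30.2683
  f16: (p4, p5, p15) → 50.5557
  f17: (p10, p2, p15) → 64.3350
  f18: (p10, p5, p15) → 119.9079
  f19: (p10, p2, p7) → 12.4443
  f20: (p10, p5, p7) → 19.9884
  f21: (p1, p6, p12) → 5.7031
  f22: (p1, p6, p19) → 23.7635
  f23: (p1, p2, p12) → 54.2610
  f24: (p1, p2, p19) → 64.2301
Σ area = 1072.500

Check V−E+F: 14 − 36 + 24 = 2.

facets=24 area=1072.500


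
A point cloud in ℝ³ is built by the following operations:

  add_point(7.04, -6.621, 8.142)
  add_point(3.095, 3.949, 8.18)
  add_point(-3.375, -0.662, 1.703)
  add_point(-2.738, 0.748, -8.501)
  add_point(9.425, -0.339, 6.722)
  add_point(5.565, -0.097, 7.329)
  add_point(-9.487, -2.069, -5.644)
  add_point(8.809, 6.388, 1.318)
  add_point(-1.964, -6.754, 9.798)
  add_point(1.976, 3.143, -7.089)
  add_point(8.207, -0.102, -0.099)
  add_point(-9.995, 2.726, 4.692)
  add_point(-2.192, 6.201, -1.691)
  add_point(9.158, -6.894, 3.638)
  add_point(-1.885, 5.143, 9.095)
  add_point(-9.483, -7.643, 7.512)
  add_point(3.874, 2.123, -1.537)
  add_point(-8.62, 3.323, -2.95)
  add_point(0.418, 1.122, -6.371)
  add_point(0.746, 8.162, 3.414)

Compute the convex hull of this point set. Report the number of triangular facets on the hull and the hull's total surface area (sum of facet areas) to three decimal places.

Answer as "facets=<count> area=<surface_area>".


16 of the 20 inputs are extreme points: [0, 1, 3, 4, 6, 7, 8, 9, 10, 11, 12, 13, 14, 15, 17, 19].

Triangle areas on the boundary:
  f1: (p14, p15, p11) → 51.1356
  f2: (p14, p19, p11) → 33.1027
  f3: (p6, p15, p11) → 60.4579
  f4: (p13, p6, p15) → 133.3093
  f5: (p13, p6, p3) → 72.1603
  f6: (p17, p19, p11) → 45.0451
  f7: (p17, p6, p11) → 22.2896
  f8: (p17, p6, p3) → 22.9564
  f9: (p7, p13, p4) → 28.2366
  f10: (p8, p14, p15) → 46.8863
  f11: (p12, p17, p3) → 28.0161
  f12: (p12, p17, p19) → 15.9246
  f13: (p12, p7, p19) → 26.0077
  f14: (p10, p7, p13) → 17.7043
  f15: (p1, p14, p19) → 16.5187
  f16: (p1, p7, p19) → 27.6872
  f17: (p1, p7, p4) → 31.2863
  f18: (p0, p13, p15) → 38.0882
  f19: (p0, p8, p15) → 16.9079
  f20: (p0, p13, p4) → 16.4107
  f21: (p0, p1, p4) → 26.2777
  f22: (p0, p8, p14) → 54.5332
  f23: (p0, p1, p14) → 24.5025
  f24: (p9, p12, p3) → 20.3165
  f25: (p9, p12, p7) → 40.0783
  f26: (p9, p10, p7) → 32.8437
  f27: (p9, p13, p3) → 42.9697
  f28: (p9, p10, p13) → 27.6848
Σ area = 1019.338

Euler characteristic 16−42+28 = 2 ✓

facets=28 area=1019.338


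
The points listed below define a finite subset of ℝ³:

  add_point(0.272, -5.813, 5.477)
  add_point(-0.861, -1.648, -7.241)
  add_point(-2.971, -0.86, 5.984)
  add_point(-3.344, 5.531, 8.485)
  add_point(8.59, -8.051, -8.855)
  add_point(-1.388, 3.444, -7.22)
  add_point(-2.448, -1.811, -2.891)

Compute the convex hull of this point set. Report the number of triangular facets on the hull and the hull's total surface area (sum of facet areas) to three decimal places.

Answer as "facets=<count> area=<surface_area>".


facets=10 area=444.929

7 of the 7 inputs are extreme points: [0, 1, 2, 3, 4, 5, 6].

Facet areas (half cross-product norm):
  f1: (p0, p4, p3) → 90.0690
  f2: (p5, p4, p3) → 117.1936
  f3: (p5, p1, p4) → 22.7396
  f4: (p2, p0, p3) → 11.2119
  f5: (p6, p2, p0) → 25.9979
  f6: (p6, p0, p4) → 67.6759
  f7: (p6, p1, p4) → 24.5642
  f8: (p6, p5, p1) → 11.8594
  f9: (p6, p5, p3) → 46.3869
  f10: (p6, p2, p3) → 27.2303
Σ area = 444.929

Check V−E+F: 7 − 15 + 10 = 2.


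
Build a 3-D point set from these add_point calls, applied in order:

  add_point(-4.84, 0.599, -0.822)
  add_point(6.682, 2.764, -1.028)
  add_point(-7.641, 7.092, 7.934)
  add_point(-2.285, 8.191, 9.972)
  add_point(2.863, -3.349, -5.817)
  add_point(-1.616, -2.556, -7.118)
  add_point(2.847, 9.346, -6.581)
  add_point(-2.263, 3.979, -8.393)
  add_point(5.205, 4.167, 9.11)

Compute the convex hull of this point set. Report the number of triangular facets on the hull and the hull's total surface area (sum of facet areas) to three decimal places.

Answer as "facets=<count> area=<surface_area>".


facets=14 area=604.506

Points on the hull: [0, 1, 2, 3, 4, 5, 6, 7, 8] (9 of 9).

Area of each hull facet:
  f1: (p6, p4, p1) → 40.7860
  f2: (p8, p4, p1) → 36.5951
  f3: (p8, p6, p1) → 44.1264
  f4: (p7, p6, p2) → 65.9696
  f5: (p7, p6, p4) → 35.2459
  f6: (p3, p6, p2) → 50.6127
  f7: (p3, p8, p2) → 18.2687
  f8: (p3, p8, p6) → 70.2196
  f9: (p5, p7, p4) → 15.0565
  f10: (p0, p5, p4) → 17.7913
  f11: (p0, p8, p2) → 71.0041
  f12: (p0, p8, p4) → 72.4804
  f13: (p0, p7, p2) → 41.5043
  f14: (p0, p5, p7) → 24.8449
Σ area = 604.506

Euler characteristic 9−21+14 = 2 ✓


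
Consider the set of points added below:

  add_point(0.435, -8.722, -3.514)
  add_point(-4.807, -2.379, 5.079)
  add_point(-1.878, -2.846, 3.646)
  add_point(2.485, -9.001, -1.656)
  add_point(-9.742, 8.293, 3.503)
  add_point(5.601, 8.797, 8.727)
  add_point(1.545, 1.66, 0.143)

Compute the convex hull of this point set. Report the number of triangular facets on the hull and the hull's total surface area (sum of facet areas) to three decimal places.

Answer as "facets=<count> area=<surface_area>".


Extreme-point indices: [0, 1, 3, 4, 5, 6] — 6 of 7 on the boundary.

Triangle areas on the boundary:
  f1: (p1, p5, p4) → 87.7946
  f2: (p1, p3, p5) → 92.9901
  f3: (p1, p0, p4) → 58.1323
  f4: (p1, p0, p3) → 16.4518
  f5: (p6, p5, p4) → 78.8151
  f6: (p6, p0, p4) → 66.4262
  f7: (p6, p3, p5) → 47.2249
  f8: (p6, p0, p3) → 15.0688
Σ area = 462.904

Euler: V−E+F = 6−12+8 = 2.

facets=8 area=462.904


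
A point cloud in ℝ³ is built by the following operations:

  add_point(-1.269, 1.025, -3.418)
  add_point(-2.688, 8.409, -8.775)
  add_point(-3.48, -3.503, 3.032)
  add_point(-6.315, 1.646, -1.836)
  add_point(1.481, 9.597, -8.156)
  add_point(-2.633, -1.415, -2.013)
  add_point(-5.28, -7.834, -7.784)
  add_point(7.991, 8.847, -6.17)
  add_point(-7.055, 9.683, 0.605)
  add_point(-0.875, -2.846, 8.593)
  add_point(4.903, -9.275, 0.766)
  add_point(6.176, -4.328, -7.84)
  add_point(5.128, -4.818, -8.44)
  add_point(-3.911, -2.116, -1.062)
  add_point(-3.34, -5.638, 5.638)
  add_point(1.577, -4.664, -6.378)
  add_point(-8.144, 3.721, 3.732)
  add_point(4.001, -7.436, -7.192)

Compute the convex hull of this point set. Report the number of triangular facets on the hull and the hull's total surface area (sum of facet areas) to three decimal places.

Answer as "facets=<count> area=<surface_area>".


Extreme-point indices: [1, 4, 6, 7, 8, 9, 10, 11, 12, 14, 16, 17] — 12 of 18 on the boundary.

Per-facet area ½‖(b−a)×(c−a)‖:
  f1: (p9, p10, p7) → 112.3896
  f2: (p8, p9, p16) → 29.1798
  f3: (p8, p9, p7) → 130.6344
  f4: (p8, p6, p16) → 54.4831
  f5: (p8, p6, p1) → 85.8924
  f6: (p12, p6, p1) → 80.8258
  f7: (p14, p6, p10) → 64.2402
  f8: (p14, p9, p10) → 24.2562
  f9: (p14, p6, p16) → 73.0873
  f10: (p14, p9, p16) → 25.0435
  f11: (p4, p8, p7) → 37.2612
  f12: (p4, p8, p1) → 22.1664
  f13: (p4, p12, p7) → 47.9970
  f14: (p4, p12, p1) → 32.5447
  f15: (p11, p10, p7) → 61.5899
  f16: (p11, p12, p7) → 7.3745
  f17: (p17, p6, p10) → 37.7434
  f18: (p17, p12, p6) → 13.4446
  f19: (p17, p11, p10) → 15.1712
  f20: (p17, p11, p12) → 1.8372
Σ area = 957.162

Check V−E+F: 12 − 30 + 20 = 2.

facets=20 area=957.162


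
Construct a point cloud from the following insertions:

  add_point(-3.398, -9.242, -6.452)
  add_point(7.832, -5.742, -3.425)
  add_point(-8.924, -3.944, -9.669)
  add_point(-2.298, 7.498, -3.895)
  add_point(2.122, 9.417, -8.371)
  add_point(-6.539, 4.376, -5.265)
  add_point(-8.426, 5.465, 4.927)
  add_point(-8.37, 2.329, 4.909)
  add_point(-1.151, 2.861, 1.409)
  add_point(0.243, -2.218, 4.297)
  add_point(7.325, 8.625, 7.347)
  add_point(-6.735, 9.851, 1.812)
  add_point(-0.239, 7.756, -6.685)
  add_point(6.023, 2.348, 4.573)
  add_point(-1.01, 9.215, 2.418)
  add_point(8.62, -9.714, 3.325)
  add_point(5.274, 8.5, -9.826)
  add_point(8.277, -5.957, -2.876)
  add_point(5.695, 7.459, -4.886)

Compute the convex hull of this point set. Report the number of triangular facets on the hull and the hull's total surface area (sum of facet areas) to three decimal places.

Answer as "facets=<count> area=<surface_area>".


Extreme-point indices: [0, 1, 2, 4, 5, 6, 7, 10, 11, 15, 16, 17] — 12 of 19 on the boundary.

Area of each hull facet:
  f1: (p7, p10, p15) → 151.9669
  f2: (p0, p7, p2) → 65.4006
  f3: (p0, p7, p15) → 129.4321
  f4: (p0, p16, p2) → 78.1585
  f5: (p0, p1, p16) → 96.0860
  f6: (p17, p10, p15) → 64.5909
  f7: (p17, p0, p15) → 45.3653
  f8: (p17, p0, p1) → 3.3767
  f9: (p17, p16, p10) → 126.8505
  f10: (p17, p1, p16) → 4.3901
  f11: (p4, p16, p2) → 29.4489
  f12: (p4, p16, p10) → 29.6202
  f13: (p4, p11, p10) → 96.4154
  f14: (p6, p7, p10) → 25.0714
  f15: (p6, p11, p10) → 42.7404
  f16: (p6, p7, p2) → 22.8295
  f17: (p6, p11, p2) → 48.9554
  f18: (p5, p11, p2) → 20.8530
  f19: (p5, p4, p2) → 44.6860
  f20: (p5, p4, p11) → 46.9072
Σ area = 1173.145

Euler characteristic 12−30+20 = 2 ✓

facets=20 area=1173.145


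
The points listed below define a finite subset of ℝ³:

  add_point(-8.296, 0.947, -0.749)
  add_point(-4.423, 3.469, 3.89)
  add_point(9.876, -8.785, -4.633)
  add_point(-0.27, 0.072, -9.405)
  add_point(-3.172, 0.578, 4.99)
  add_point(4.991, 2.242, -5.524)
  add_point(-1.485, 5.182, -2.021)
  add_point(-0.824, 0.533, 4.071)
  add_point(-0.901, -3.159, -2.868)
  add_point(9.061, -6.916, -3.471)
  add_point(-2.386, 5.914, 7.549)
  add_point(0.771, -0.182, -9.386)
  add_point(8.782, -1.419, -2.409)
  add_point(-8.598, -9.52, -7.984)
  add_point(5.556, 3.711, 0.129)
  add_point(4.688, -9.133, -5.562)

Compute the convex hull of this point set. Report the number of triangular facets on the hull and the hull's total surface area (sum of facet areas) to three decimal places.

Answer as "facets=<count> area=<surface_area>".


Hull vertices (13/16): indices [0, 2, 3, 4, 5, 6, 9, 10, 11, 12, 13, 14, 15].

Facet areas (half cross-product norm):
  f1: (p4, p10, p2) → 45.6995
  f2: (p11, p3, p13) → 6.1061
  f3: (p0, p3, p13) → 66.8691
  f4: (p0, p4, p13) → 44.9266
  f5: (p0, p4, p10) → 21.4127
  f6: (p12, p14, p10) → 23.4529
  f7: (p5, p11, p3) → 2.7159
  f8: (p5, p12, p14) → 16.4614
  f9: (p5, p11, p2) → 37.5435
  f10: (p5, p12, p2) → 20.4860
  f11: (p15, p4, p13) → 103.8901
  f12: (p15, p4, p2) → 40.9255
  f13: (p15, p11, p13) → 64.7092
  f14: (p15, p11, p2) → 25.6925
  f15: (p6, p0, p10) → 38.3957
  f16: (p6, p0, p3) → 36.7386
  f17: (p6, p5, p3) → 26.3802
  f18: (p6, p14, p10) → 35.5838
  f19: (p6, p5, p14) → 20.8899
  f20: (p9, p10, p2) → 6.5318
  f21: (p9, p12, p2) → 2.9727
  f22: (p9, p12, p10) → 38.1074
Σ area = 726.491

Euler: V−E+F = 13−33+22 = 2.

facets=22 area=726.491


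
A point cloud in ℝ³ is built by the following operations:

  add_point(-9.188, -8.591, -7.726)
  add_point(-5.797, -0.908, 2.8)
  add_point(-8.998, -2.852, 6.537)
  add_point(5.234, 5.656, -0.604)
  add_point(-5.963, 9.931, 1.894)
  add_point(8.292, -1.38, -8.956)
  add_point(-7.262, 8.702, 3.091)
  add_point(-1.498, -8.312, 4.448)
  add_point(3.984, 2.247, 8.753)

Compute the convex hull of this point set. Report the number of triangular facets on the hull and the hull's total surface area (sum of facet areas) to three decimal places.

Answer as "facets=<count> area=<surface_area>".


facets=12 area=906.999

8 of the 9 inputs are extreme points: [0, 2, 3, 4, 5, 6, 7, 8].

Per-facet area ½‖(b−a)×(c−a)‖:
  f1: (p4, p5, p0) → 179.1818
  f2: (p7, p5, p0) → 122.1929
  f3: (p7, p8, p5) → 108.4117
  f4: (p7, p2, p0) → 66.7315
  f5: (p7, p2, p8) → 58.7863
  f6: (p3, p4, p5) → 54.8212
  f7: (p3, p8, p5) → 48.9736
  f8: (p3, p8, p4) → 60.3731
  f9: (p6, p8, p4) → 15.2236
  f10: (p6, p2, p8) → 77.6941
  f11: (p6, p4, p0) → 21.3717
  f12: (p6, p2, p0) → 93.2374
Σ area = 906.999

Check V−E+F: 8 − 18 + 12 = 2.


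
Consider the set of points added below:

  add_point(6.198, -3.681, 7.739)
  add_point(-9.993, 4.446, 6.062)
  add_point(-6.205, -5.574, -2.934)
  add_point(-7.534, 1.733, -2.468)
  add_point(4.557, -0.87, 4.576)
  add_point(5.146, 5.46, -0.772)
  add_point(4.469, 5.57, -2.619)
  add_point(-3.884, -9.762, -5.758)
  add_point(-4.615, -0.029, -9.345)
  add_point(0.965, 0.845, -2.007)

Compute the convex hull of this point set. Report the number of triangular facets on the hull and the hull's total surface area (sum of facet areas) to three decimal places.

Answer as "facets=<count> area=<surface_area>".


Extreme-point indices: [0, 1, 2, 3, 5, 6, 7, 8] — 8 of 10 on the boundary.

Per-facet area ½‖(b−a)×(c−a)‖:
  f1: (p7, p0, p1) → 147.9583
  f2: (p6, p7, p0) → 114.7102
  f3: (p8, p6, p1) → 98.9740
  f4: (p8, p6, p7) → 64.5011
  f5: (p5, p0, p1) → 101.0592
  f6: (p5, p6, p1) → 16.3462
  f7: (p5, p6, p0) → 8.7432
  f8: (p2, p7, p1) → 7.8468
  f9: (p2, p8, p7) → 23.9598
  f10: (p3, p8, p1) → 4.7391
  f11: (p3, p2, p1) → 31.7765
  f12: (p3, p2, p8) → 26.7595
Σ area = 647.374

Check V−E+F: 8 − 18 + 12 = 2.

facets=12 area=647.374


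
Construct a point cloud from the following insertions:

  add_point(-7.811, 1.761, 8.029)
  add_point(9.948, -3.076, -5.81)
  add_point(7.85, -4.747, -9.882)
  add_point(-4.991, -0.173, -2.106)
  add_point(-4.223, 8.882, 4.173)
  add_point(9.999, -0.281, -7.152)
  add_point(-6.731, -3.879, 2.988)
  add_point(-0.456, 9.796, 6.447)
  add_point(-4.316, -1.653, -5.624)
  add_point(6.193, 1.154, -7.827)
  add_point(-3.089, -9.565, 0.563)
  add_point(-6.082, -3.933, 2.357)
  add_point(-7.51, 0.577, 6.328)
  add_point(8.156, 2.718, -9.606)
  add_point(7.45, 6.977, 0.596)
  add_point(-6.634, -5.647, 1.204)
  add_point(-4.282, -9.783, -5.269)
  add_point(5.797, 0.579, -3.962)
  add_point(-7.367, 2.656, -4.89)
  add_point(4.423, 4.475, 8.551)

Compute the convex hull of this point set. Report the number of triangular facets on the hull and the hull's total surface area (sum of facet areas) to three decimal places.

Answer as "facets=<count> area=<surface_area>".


facets=22 area=999.669

Hull vertices (13/20): indices [0, 1, 2, 4, 5, 7, 10, 13, 14, 15, 16, 18, 19].

Per-facet area ½‖(b−a)×(c−a)‖:
  f1: (p10, p19, p0) → 89.3313
  f2: (p2, p18, p16) → 88.4765
  f3: (p2, p10, p16) → 41.0766
  f4: (p7, p19, p0) → 41.0699
  f5: (p15, p10, p0) → 19.3765
  f6: (p15, p10, p16) → 15.8513
  f7: (p15, p18, p0) → 51.3148
  f8: (p15, p18, p16) → 41.4404
  f9: (p13, p2, p5) → 12.0627
  f10: (p13, p2, p18) → 60.6156
  f11: (p1, p10, p19) → 123.6040
  f12: (p1, p2, p10) → 38.2678
  f13: (p1, p2, p5) → 7.5521
  f14: (p4, p18, p0) → 49.5809
  f15: (p4, p7, p0) → 19.0903
  f16: (p4, p13, p18) → 92.7123
  f17: (p4, p13, p7) → 43.5990
  f18: (p14, p7, p19) → 32.4684
  f19: (p14, p13, p7) → 41.4570
  f20: (p14, p13, p5) → 23.1269
  f21: (p14, p1, p5) → 16.2098
  f22: (p14, p1, p19) → 51.3848
Σ area = 999.669

Euler characteristic 13−33+22 = 2 ✓


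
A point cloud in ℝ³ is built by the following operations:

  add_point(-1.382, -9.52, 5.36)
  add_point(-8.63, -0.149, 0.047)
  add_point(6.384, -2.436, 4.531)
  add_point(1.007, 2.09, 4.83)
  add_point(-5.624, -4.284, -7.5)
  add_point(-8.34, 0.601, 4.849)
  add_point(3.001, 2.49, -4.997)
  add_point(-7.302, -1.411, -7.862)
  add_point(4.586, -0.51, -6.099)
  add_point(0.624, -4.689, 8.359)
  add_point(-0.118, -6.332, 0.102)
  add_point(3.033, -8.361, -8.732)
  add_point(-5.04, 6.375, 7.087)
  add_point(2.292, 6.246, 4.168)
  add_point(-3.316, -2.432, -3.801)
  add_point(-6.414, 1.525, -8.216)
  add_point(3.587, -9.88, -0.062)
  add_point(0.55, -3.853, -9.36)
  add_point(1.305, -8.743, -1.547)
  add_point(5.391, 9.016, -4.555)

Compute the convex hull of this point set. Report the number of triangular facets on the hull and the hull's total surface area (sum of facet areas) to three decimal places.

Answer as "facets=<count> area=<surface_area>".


facets=26 area=919.304

15 of the 20 inputs are extreme points: [0, 1, 2, 4, 5, 7, 8, 9, 11, 12, 13, 15, 16, 17, 19].

Facet areas (half cross-product norm):
  f1: (p15, p17, p19) → 61.2794
  f2: (p15, p12, p1) → 40.1117
  f3: (p15, p12, p19) → 102.9975
  f4: (p8, p19, p2) → 53.0265
  f5: (p13, p19, p2) → 45.8318
  f6: (p13, p12, p19) → 29.7025
  f7: (p11, p8, p2) → 45.4653
  f8: (p11, p17, p19) → 31.0469
  f9: (p11, p8, p19) → 7.7435
  f10: (p5, p12, p1) → 15.0841
  f11: (p5, p0, p1) → 29.8850
  f12: (p9, p13, p2) → 34.9070
  f13: (p9, p13, p12) → 45.2355
  f14: (p9, p5, p12) → 38.3842
  f15: (p9, p5, p0) → 33.0832
  f16: (p16, p11, p2) → 37.6025
  f17: (p16, p11, p0) → 24.0147
  f18: (p16, p9, p2) → 32.5103
  f19: (p16, p9, p0) → 21.8329
  f20: (p7, p15, p17) → 12.9029
  f21: (p7, p15, p1) → 12.5329
  f22: (p4, p11, p17) → 15.5995
  f23: (p4, p7, p17) → 9.9551
  f24: (p4, p11, p0) → 66.7794
  f25: (p4, p0, p1) → 58.2871
  f26: (p4, p7, p1) → 13.5026
Σ area = 919.304

Euler characteristic 15−39+26 = 2 ✓


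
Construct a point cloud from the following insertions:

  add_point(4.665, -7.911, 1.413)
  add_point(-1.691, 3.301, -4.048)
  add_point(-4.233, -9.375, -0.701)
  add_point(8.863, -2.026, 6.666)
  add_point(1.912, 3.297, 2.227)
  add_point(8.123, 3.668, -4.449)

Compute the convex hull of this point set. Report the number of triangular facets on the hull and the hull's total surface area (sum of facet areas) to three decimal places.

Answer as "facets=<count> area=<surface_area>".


facets=8 area=401.769

Extreme-point indices: [0, 1, 2, 3, 4, 5] — 6 of 6 on the boundary.

Area of each hull facet:
  f1: (p0, p3, p2) → 29.9693
  f2: (p0, p5, p2) → 59.6391
  f3: (p0, p5, p3) → 54.1167
  f4: (p4, p3, p2) → 70.3552
  f5: (p4, p5, p3) → 44.4159
  f6: (p1, p5, p2) → 63.7820
  f7: (p1, p4, p2) → 47.9484
  f8: (p1, p4, p5) → 31.5422
Σ area = 401.769

Euler characteristic 6−12+8 = 2 ✓
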